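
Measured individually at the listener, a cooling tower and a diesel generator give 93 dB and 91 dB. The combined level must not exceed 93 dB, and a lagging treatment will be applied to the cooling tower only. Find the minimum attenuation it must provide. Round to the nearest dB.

4 dB

Everything except the cooling tower sums to 10^(91/10) = 1.259e+09 in linear terms, 91.00 dB.
The limit corresponds to 10^(93/10) = 1.995e+09; subtracting the fixed part leaves 7.363e+08 for the cooling tower, i.e. 88.67 dB.
Required insertion loss = 93 − 88.67 = 4.33 dB.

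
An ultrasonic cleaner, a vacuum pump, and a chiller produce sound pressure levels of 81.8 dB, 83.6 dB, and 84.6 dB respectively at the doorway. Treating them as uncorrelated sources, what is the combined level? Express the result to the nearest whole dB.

88 dB

For uncorrelated sources the intensities add, so convert each level to linear form, sum, and take 10·log₁₀ of the total.
Σ 10^(L/10) = 10^(81.8/10) + 10^(83.6/10) + 10^(84.6/10) = 6.688e+08.
L_total = 10·log₁₀(6.688e+08) = 88.25 dB.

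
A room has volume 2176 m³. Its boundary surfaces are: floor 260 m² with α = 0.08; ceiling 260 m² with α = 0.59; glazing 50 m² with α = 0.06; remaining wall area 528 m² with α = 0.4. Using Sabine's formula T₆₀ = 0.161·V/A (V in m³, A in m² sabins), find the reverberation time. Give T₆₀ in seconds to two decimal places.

Summing Sᵢαᵢ: 260·0.08 + 260·0.59 + 50·0.06 + 528·0.4 = 388.40 m².
T₆₀ = 0.161 × 2176 / 388.40 = 0.902 s.

0.90 s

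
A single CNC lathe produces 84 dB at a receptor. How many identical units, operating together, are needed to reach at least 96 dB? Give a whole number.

16

The shortfall is 96 − 84 = 12.0 dB, and N units add 10·log₁₀ N, so need 10·log₁₀ N ≥ 12.0.
N ≥ 10^(12.0/10) = 15.849, so N = 16.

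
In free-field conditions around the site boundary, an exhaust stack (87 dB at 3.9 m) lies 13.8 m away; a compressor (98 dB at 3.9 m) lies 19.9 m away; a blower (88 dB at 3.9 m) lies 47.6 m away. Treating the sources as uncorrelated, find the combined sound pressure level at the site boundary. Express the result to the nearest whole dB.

85 dB

Propagate each source to the receiver with L = L_ref − 20·log₁₀(r/r_ref), then add intensities.
exhaust stack: 87 − 20·log₁₀(13.8/3.9) = 87 − 10.98 = 76.02 dB.
compressor: 98 − 20·log₁₀(19.9/3.9) = 98 − 14.16 = 83.84 dB.
blower: 88 − 20·log₁₀(47.6/3.9) = 88 − 21.73 = 66.27 dB.
Σ 10^(L/10) = 2.866e+08 → L_total = 10·log₁₀(2.866e+08) = 84.57 dB.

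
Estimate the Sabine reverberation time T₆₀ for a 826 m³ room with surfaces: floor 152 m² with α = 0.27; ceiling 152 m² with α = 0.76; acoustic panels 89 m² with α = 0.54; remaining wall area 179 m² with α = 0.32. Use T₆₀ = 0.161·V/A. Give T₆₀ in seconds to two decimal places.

Total absorption A = 152·0.27 + 152·0.76 + 89·0.54 + 179·0.32 = 261.90 m² sabins.
T₆₀ = 0.161·V/A = 0.161·826/261.90 = 0.508 s.

0.51 s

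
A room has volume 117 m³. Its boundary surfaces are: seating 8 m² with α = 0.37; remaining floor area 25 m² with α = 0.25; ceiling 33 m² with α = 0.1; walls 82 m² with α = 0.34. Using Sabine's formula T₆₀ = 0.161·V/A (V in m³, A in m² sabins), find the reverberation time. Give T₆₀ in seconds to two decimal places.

0.47 s

Summing Sᵢαᵢ: 8·0.37 + 25·0.25 + 33·0.1 + 82·0.34 = 40.39 m².
T₆₀ = 0.161 × 117 / 40.39 = 0.466 s.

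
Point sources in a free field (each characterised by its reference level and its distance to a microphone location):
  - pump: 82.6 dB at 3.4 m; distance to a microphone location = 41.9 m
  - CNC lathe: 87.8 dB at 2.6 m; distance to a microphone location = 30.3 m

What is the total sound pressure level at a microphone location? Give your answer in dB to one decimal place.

67.5 dB

Apply inverse-square spreading to bring every level to the receiver, then sum 10^(L/10).
pump: 82.6 − 20·log₁₀(41.9/3.4) = 82.6 − 21.81 = 60.79 dB.
CNC lathe: 87.8 − 20·log₁₀(30.3/2.6) = 87.8 − 21.33 = 66.47 dB.
Σ 10^(L/10) = 5.635e+06 → L_total = 10·log₁₀(5.635e+06) = 67.51 dB.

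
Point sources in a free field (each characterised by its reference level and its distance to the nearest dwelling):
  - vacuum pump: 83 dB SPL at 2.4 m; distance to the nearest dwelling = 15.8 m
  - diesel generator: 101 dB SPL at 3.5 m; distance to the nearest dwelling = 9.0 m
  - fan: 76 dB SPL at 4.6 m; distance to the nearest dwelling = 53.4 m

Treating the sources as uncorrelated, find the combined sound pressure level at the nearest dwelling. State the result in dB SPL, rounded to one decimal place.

First find each source's level at the receiver (point-source: −20·log₁₀(r/r_ref)), then combine on an intensity basis.
vacuum pump: 83 − 20·log₁₀(15.8/2.4) = 83 − 16.37 = 66.63 dB SPL.
diesel generator: 101 − 20·log₁₀(9.0/3.5) = 101 − 8.20 = 92.80 dB SPL.
fan: 76 − 20·log₁₀(53.4/4.6) = 76 − 21.30 = 54.70 dB SPL.
Σ 10^(L/10) = 1.909e+09 → L_total = 10·log₁₀(1.909e+09) = 92.81 dB SPL.

92.8 dB SPL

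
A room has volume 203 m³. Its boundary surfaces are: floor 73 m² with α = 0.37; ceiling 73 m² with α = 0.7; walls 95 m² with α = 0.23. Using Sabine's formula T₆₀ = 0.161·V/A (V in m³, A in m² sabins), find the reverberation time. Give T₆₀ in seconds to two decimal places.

0.33 s

A = Σ Sᵢαᵢ = 73·0.37 + 73·0.7 + 95·0.23 = 99.96 m².
T₆₀ = 0.161 × 203 / 99.96 = 0.327 s.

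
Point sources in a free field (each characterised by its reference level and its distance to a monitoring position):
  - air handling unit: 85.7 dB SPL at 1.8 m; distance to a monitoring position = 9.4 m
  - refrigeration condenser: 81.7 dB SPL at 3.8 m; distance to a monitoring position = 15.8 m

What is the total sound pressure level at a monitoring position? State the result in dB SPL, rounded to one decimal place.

73.5 dB SPL

First find each source's level at the receiver (point-source: −20·log₁₀(r/r_ref)), then combine on an intensity basis.
air handling unit: 85.7 − 20·log₁₀(9.4/1.8) = 85.7 − 14.36 = 71.34 dB SPL.
refrigeration condenser: 81.7 − 20·log₁₀(15.8/3.8) = 81.7 − 12.38 = 69.32 dB SPL.
Σ 10^(L/10) = 2.218e+07 → L_total = 10·log₁₀(2.218e+07) = 73.46 dB SPL.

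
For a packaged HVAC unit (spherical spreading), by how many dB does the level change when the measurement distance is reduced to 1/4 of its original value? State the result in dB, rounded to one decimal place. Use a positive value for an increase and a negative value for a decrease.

+12.0 dB

With spherical spreading the level changes by −20·log₁₀(r₂/r₁).
ΔL = −20·log₁₀(0.25) = +12.04 dB.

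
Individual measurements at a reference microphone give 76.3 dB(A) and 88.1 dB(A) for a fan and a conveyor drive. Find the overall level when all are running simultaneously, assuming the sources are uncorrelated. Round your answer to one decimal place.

88.4 dB(A)

Incoherent sources combine by intensity addition: L_total = 10·log₁₀(Σ 10^(L_i/10)).
Σ 10^(L/10) = 10^(76.3/10) + 10^(88.1/10) = 6.883e+08.
L_total = 10·log₁₀(6.883e+08) = 88.38 dB(A).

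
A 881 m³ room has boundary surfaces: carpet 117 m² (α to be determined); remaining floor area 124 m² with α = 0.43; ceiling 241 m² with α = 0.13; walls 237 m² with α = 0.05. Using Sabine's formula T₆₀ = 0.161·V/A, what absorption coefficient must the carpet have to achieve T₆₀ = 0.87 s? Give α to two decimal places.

From T₆₀ = 0.161·V/A, the target T₆₀ = 0.87 s needs A = 0.161·881/0.87 = 163.04 m².
Absorption from the other surfaces = 124·0.43 + 241·0.13 + 237·0.05 = 96.50 m², so the carpet must supply 66.54 m² over 117 m².
α = 66.54/117 = 0.569.

0.57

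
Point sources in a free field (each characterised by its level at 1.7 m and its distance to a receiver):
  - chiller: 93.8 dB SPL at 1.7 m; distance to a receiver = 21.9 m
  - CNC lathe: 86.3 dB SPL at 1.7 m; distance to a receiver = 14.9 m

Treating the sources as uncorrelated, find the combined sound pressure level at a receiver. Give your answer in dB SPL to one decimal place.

Propagate each source to the receiver with L = L_ref − 20·log₁₀(r/r_ref), then add intensities.
chiller: 93.8 − 20·log₁₀(21.9/1.7) = 93.8 − 22.20 = 71.60 dB SPL.
CNC lathe: 86.3 − 20·log₁₀(14.9/1.7) = 86.3 − 18.85 = 67.45 dB SPL.
Σ 10^(L/10) = 2.001e+07 → L_total = 10·log₁₀(2.001e+07) = 73.01 dB SPL.

73.0 dB SPL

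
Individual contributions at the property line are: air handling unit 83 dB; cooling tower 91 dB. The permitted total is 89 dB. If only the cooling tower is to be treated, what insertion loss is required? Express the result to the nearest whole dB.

Everything except the cooling tower sums to 10^(83/10) = 1.995e+08 in linear terms, 83.00 dB.
The limit corresponds to 10^(89/10) = 7.943e+08; subtracting the fixed part leaves 5.948e+08 for the cooling tower, i.e. 87.74 dB.
Required insertion loss = 91 − 87.74 = 3.26 dB.

3 dB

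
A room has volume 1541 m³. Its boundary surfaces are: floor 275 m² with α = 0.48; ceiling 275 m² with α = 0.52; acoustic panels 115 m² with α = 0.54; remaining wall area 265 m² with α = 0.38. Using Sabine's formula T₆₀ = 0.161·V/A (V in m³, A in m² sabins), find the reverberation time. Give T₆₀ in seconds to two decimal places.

0.57 s

Total absorption A = 275·0.48 + 275·0.52 + 115·0.54 + 265·0.38 = 437.80 m² sabins.
T₆₀ = 0.161·V/A = 0.161·1541/437.80 = 0.567 s.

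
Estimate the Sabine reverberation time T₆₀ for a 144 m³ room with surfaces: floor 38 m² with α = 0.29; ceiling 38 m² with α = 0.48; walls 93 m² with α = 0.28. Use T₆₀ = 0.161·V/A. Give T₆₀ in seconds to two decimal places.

0.42 s

Summing Sᵢαᵢ: 38·0.29 + 38·0.48 + 93·0.28 = 55.30 m².
T₆₀ = 0.161·V/A = 0.161·144/55.30 = 0.419 s.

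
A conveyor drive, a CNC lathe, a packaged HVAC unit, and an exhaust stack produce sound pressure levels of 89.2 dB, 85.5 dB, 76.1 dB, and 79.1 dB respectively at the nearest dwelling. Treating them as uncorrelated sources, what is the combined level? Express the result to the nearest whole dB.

91 dB

For uncorrelated sources the intensities add, so convert each level to linear form, sum, and take 10·log₁₀ of the total.
Σ 10^(L/10) = 10^(89.2/10) + 10^(85.5/10) + 10^(76.1/10) + 10^(79.1/10) = 1.309e+09.
L_total = 10·log₁₀(1.309e+09) = 91.17 dB.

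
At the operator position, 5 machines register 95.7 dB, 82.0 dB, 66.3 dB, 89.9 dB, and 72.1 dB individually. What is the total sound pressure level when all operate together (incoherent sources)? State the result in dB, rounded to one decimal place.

96.9 dB

Incoherent sources combine by intensity addition: L_total = 10·log₁₀(Σ 10^(L_i/10)).
Σ 10^(L/10) = 10^(95.7/10) + 10^(82.0/10) + 10^(66.3/10) + 10^(89.9/10) + 10^(72.1/10) = 4.872e+09.
L_total = 10·log₁₀(4.872e+09) = 96.88 dB.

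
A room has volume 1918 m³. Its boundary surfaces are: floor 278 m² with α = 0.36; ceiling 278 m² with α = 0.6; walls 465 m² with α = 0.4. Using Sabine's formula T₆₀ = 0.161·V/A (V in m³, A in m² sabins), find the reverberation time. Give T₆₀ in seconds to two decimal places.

A = Σ Sᵢαᵢ = 278·0.36 + 278·0.6 + 465·0.4 = 452.88 m².
T₆₀ = 0.161·V/A = 0.161·1918/452.88 = 0.682 s.

0.68 s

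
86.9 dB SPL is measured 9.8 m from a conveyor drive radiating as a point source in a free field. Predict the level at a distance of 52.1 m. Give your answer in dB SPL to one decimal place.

72.4 dB SPL

For a point source, L₂ = L₁ − 20·log₁₀(r₂/r₁).
L₂ = 86.9 − 20·log₁₀(52.1/9.8) = 86.9 − 14.512 = 72.39 dB SPL.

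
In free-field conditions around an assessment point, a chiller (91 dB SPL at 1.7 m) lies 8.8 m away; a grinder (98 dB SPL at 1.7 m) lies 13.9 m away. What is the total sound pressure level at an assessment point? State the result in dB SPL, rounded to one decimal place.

81.5 dB SPL

Apply inverse-square spreading to bring every level to the receiver, then sum 10^(L/10).
chiller: 91 − 20·log₁₀(8.8/1.7) = 91 − 14.28 = 76.72 dB SPL.
grinder: 98 − 20·log₁₀(13.9/1.7) = 98 − 18.25 = 79.75 dB SPL.
Σ 10^(L/10) = 1.414e+08 → L_total = 10·log₁₀(1.414e+08) = 81.50 dB SPL.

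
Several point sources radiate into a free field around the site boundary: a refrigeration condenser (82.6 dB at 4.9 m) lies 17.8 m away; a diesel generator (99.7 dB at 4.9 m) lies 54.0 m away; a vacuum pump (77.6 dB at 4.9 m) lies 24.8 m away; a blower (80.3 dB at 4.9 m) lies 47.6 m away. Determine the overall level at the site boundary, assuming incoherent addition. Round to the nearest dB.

First find each source's level at the receiver (point-source: −20·log₁₀(r/r_ref)), then combine on an intensity basis.
refrigeration condenser: 82.6 − 20·log₁₀(17.8/4.9) = 82.6 − 11.20 = 71.40 dB.
diesel generator: 99.7 − 20·log₁₀(54.0/4.9) = 99.7 − 20.84 = 78.86 dB.
vacuum pump: 77.6 − 20·log₁₀(24.8/4.9) = 77.6 − 14.09 = 63.51 dB.
blower: 80.3 − 20·log₁₀(47.6/4.9) = 80.3 − 19.75 = 60.55 dB.
Σ 10^(L/10) = 9.401e+07 → L_total = 10·log₁₀(9.401e+07) = 79.73 dB.

80 dB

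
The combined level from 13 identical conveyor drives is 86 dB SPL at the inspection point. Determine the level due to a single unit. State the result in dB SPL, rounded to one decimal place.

For N identical incoherent sources L_total = L₁ + 10·log₁₀ N, so L₁ = 86 − 10·log₁₀(13) = 86 − 11.139.

74.9 dB SPL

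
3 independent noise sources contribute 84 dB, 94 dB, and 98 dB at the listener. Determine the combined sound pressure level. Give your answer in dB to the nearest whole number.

Incoherent sources combine by intensity addition: L_total = 10·log₁₀(Σ 10^(L_i/10)).
Σ 10^(L/10) = 10^(84/10) + 10^(94/10) + 10^(98/10) = 9.073e+09.
L_total = 10·log₁₀(9.073e+09) = 99.58 dB.

100 dB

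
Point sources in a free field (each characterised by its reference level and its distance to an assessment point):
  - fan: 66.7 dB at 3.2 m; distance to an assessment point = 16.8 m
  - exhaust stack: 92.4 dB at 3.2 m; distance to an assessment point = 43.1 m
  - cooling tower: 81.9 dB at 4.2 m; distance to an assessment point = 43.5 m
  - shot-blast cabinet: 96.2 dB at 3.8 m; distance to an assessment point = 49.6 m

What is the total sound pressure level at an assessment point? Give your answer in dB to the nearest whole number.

Apply inverse-square spreading to bring every level to the receiver, then sum 10^(L/10).
fan: 66.7 − 20·log₁₀(16.8/3.2) = 66.7 − 14.40 = 52.30 dB.
exhaust stack: 92.4 − 20·log₁₀(43.1/3.2) = 92.4 − 22.59 = 69.81 dB.
cooling tower: 81.9 − 20·log₁₀(43.5/4.2) = 81.9 − 20.30 = 61.60 dB.
shot-blast cabinet: 96.2 − 20·log₁₀(49.6/3.8) = 96.2 − 22.31 = 73.89 dB.
Σ 10^(L/10) = 3.566e+07 → L_total = 10·log₁₀(3.566e+07) = 75.52 dB.

76 dB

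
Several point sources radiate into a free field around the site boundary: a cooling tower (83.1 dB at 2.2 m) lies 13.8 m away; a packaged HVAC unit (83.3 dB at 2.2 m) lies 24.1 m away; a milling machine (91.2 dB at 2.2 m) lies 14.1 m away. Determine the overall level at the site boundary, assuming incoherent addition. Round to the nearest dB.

76 dB

Propagate each source to the receiver with L = L_ref − 20·log₁₀(r/r_ref), then add intensities.
cooling tower: 83.1 − 20·log₁₀(13.8/2.2) = 83.1 − 15.95 = 67.15 dB.
packaged HVAC unit: 83.3 − 20·log₁₀(24.1/2.2) = 83.3 − 20.79 = 62.51 dB.
milling machine: 91.2 − 20·log₁₀(14.1/2.2) = 91.2 − 16.14 = 75.06 dB.
Σ 10^(L/10) = 3.906e+07 → L_total = 10·log₁₀(3.906e+07) = 75.92 dB.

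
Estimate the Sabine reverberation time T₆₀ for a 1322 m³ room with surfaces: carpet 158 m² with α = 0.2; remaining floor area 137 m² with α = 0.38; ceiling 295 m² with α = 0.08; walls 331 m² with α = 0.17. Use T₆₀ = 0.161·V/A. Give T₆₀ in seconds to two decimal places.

1.30 s

Summing Sᵢαᵢ: 158·0.2 + 137·0.38 + 295·0.08 + 331·0.17 = 163.53 m².
T₆₀ = 0.161·V/A = 0.161·1322/163.53 = 1.302 s.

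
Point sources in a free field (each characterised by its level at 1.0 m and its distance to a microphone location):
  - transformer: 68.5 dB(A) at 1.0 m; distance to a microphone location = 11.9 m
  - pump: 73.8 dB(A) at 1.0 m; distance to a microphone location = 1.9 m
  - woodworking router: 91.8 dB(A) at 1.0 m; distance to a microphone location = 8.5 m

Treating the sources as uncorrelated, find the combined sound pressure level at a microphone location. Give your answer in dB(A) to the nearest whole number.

74 dB(A)

First find each source's level at the receiver (point-source: −20·log₁₀(r/r_ref)), then combine on an intensity basis.
transformer: 68.5 − 20·log₁₀(11.9/1.0) = 68.5 − 21.51 = 46.99 dB(A).
pump: 73.8 − 20·log₁₀(1.9/1.0) = 73.8 − 5.58 = 68.22 dB(A).
woodworking router: 91.8 − 20·log₁₀(8.5/1.0) = 91.8 − 18.59 = 73.21 dB(A).
Σ 10^(L/10) = 2.764e+07 → L_total = 10·log₁₀(2.764e+07) = 74.42 dB(A).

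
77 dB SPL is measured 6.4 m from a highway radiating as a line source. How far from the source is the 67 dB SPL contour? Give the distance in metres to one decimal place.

64.0 m

Line-source spreading drops the level by 10·log₁₀(r₂/r₁); inverting, r₂/r₁ = 10^(ΔL/10).
r₂ = 6.4·10^((77−67)/10) = 6.4·10^(10.0/10) = 64.00 m.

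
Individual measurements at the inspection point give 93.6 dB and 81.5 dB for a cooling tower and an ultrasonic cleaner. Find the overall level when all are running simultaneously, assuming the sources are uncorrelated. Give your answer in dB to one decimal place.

93.9 dB

For uncorrelated sources the intensities add, so convert each level to linear form, sum, and take 10·log₁₀ of the total.
Σ 10^(L/10) = 10^(93.6/10) + 10^(81.5/10) = 2.432e+09.
L_total = 10·log₁₀(2.432e+09) = 93.86 dB.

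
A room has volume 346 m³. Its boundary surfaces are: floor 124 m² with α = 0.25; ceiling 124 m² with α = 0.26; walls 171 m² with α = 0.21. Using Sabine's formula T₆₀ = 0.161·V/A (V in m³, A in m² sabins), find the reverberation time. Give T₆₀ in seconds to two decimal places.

Total absorption A = 124·0.25 + 124·0.26 + 171·0.21 = 99.15 m² sabins.
T₆₀ = 0.161·V/A = 0.161·346/99.15 = 0.562 s.

0.56 s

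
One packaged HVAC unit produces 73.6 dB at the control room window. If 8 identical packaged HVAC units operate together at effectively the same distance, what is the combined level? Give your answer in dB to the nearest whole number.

83 dB

N identical incoherent sources raise the level by 10·log₁₀ N.
L_total = 73.6 + 10·log₁₀(8) = 73.6 + 9.031 = 82.63 dB.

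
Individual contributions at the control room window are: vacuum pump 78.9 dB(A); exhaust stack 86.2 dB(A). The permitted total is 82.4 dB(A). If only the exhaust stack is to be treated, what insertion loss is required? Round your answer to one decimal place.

6.4 dB

The untreated sources together contribute 10^(78.9/10) = 7.762e+07, i.e. 78.90 dB(A).
To meet 82.4 dB(A) overall, the treated exhaust stack may contribute at most 10^(82.4/10) − 7.762e+07 = 9.616e+07, i.e. 79.83 dB(A).
So the exhaust stack must be reduced from 86.2 to 79.83 dB(A): IL = 6.37 dB.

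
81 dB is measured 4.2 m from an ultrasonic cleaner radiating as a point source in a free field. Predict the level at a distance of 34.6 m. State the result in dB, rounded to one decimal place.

For a point source, L₂ = L₁ − 20·log₁₀(r₂/r₁).
L₂ = 81 − 20·log₁₀(34.6/4.2) = 81 − 18.317 = 62.68 dB.

62.7 dB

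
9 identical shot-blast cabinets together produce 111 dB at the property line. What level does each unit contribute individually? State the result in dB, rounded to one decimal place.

For N identical incoherent sources L_total = L₁ + 10·log₁₀ N, so L₁ = 111 − 10·log₁₀(9) = 111 − 9.542.

101.5 dB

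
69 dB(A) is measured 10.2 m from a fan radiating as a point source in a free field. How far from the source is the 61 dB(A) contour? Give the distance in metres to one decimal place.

Point-source spreading drops the level by 20·log₁₀(r₂/r₁); inverting, r₂/r₁ = 10^(ΔL/20).
r₂ = 10.2·10^((69−61)/20) = 10.2·10^(8.0/20) = 25.62 m.

25.6 m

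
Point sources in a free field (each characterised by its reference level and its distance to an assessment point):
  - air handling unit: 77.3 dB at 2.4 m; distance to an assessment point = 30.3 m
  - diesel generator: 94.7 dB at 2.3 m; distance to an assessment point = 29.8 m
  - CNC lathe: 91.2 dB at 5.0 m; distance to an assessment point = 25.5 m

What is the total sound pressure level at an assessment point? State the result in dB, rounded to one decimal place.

78.4 dB

Propagate each source to the receiver with L = L_ref − 20·log₁₀(r/r_ref), then add intensities.
air handling unit: 77.3 − 20·log₁₀(30.3/2.4) = 77.3 − 22.02 = 55.28 dB.
diesel generator: 94.7 − 20·log₁₀(29.8/2.3) = 94.7 − 22.25 = 72.45 dB.
CNC lathe: 91.2 − 20·log₁₀(25.5/5.0) = 91.2 − 14.15 = 77.05 dB.
Σ 10^(L/10) = 6.860e+07 → L_total = 10·log₁₀(6.860e+07) = 78.36 dB.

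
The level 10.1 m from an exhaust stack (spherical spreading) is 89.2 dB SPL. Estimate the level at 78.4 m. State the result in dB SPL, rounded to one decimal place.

Point-source attenuation: ΔL = 20·log₁₀(r₂/r₁) = 20·log₁₀(78.4/10.1) = 17.800 dB.
L₂ = 89.2 − 20·log₁₀(78.4/10.1) = 89.2 − 17.800 = 71.40 dB SPL.

71.4 dB SPL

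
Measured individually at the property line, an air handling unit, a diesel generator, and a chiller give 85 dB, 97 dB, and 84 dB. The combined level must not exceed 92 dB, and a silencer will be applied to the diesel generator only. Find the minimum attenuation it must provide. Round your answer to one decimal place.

Everything except the diesel generator sums to 10^(85/10) + 10^(84/10) = 5.674e+08 in linear terms, 87.54 dB.
To meet 92 dB overall, the treated diesel generator may contribute at most 10^(92/10) − 5.674e+08 = 1.017e+09, i.e. 90.08 dB.
Required insertion loss = 97 − 90.08 = 6.92 dB.

6.9 dB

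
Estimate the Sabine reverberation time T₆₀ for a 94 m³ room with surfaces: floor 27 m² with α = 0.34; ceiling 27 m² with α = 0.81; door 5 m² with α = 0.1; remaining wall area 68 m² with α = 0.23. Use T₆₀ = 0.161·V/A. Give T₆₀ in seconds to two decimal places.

0.32 s

A = Σ Sᵢαᵢ = 27·0.34 + 27·0.81 + 5·0.1 + 68·0.23 = 47.19 m².
T₆₀ = 0.161·V/A = 0.161·94/47.19 = 0.321 s.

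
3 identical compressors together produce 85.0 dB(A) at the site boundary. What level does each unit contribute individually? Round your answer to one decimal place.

3 equal contributions raise the level by 10·log₁₀ 3 = 4.771 dB, so each unit alone gives 85.0 − 4.771.

80.2 dB(A)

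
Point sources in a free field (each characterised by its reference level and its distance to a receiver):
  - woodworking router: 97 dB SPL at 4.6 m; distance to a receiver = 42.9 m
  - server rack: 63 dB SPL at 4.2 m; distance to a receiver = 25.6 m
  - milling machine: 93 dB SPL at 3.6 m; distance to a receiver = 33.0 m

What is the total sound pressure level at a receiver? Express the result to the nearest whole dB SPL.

First find each source's level at the receiver (point-source: −20·log₁₀(r/r_ref)), then combine on an intensity basis.
woodworking router: 97 − 20·log₁₀(42.9/4.6) = 97 − 19.39 = 77.61 dB SPL.
server rack: 63 − 20·log₁₀(25.6/4.2) = 63 − 15.70 = 47.30 dB SPL.
milling machine: 93 − 20·log₁₀(33.0/3.6) = 93 − 19.24 = 73.76 dB SPL.
Σ 10^(L/10) = 8.142e+07 → L_total = 10·log₁₀(8.142e+07) = 79.11 dB SPL.

79 dB SPL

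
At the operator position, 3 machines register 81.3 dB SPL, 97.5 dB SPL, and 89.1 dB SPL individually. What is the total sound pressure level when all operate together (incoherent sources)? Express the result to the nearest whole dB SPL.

98 dB SPL

Incoherent sources combine by intensity addition: L_total = 10·log₁₀(Σ 10^(L_i/10)).
Σ 10^(L/10) = 10^(81.3/10) + 10^(97.5/10) + 10^(89.1/10) = 6.571e+09.
L_total = 10·log₁₀(6.571e+09) = 98.18 dB SPL.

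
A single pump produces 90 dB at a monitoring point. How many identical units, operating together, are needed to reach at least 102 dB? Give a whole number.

The shortfall is 102 − 90 = 12.0 dB, and N units add 10·log₁₀ N, so need 10·log₁₀ N ≥ 12.0.
N ≥ 10^(12.0/10) = 15.849, so N = 16.

16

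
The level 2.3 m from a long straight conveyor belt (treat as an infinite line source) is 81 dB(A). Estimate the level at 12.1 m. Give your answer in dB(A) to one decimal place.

73.8 dB(A)

Line-source attenuation: ΔL = 10·log₁₀(r₂/r₁) = 10·log₁₀(12.1/2.3) = 7.211 dB.
L₂ = 81 − 10·log₁₀(12.1/2.3) = 81 − 7.211 = 73.79 dB(A).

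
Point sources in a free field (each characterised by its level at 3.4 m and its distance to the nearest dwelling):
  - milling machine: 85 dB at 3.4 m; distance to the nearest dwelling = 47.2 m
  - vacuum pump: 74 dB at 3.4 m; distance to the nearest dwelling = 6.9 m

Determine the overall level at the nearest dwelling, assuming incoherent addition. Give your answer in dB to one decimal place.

Apply inverse-square spreading to bring every level to the receiver, then sum 10^(L/10).
milling machine: 85 − 20·log₁₀(47.2/3.4) = 85 − 22.85 = 62.15 dB.
vacuum pump: 74 − 20·log₁₀(6.9/3.4) = 74 − 6.15 = 67.85 dB.
Σ 10^(L/10) = 7.740e+06 → L_total = 10·log₁₀(7.740e+06) = 68.89 dB.

68.9 dB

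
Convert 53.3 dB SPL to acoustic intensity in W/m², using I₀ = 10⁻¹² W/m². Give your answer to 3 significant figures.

I/I₀ = 10^(53.3/10) = 2.138e+05, so I = 2.138e+05 × 10⁻¹² W/m².

2.14e-07 W/m²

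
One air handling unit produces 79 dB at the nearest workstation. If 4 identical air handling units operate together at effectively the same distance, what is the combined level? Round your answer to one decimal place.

N identical incoherent sources raise the level by 10·log₁₀ N.
L_total = 79 + 10·log₁₀(4) = 79 + 6.021 = 85.02 dB.

85.0 dB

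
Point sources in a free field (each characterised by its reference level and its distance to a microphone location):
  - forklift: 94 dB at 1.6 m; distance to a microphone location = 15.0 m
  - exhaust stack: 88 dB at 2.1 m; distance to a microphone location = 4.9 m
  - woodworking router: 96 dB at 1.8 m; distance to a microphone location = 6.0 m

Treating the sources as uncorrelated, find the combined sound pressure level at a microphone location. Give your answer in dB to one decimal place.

First find each source's level at the receiver (point-source: −20·log₁₀(r/r_ref)), then combine on an intensity basis.
forklift: 94 − 20·log₁₀(15.0/1.6) = 94 − 19.44 = 74.56 dB.
exhaust stack: 88 − 20·log₁₀(4.9/2.1) = 88 − 7.36 = 80.64 dB.
woodworking router: 96 − 20·log₁₀(6.0/1.8) = 96 − 10.46 = 85.54 dB.
Σ 10^(L/10) = 5.028e+08 → L_total = 10·log₁₀(5.028e+08) = 87.01 dB.

87.0 dB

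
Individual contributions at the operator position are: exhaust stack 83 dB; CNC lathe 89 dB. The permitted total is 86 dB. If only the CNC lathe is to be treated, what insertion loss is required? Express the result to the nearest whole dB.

Fixed contribution from the other source: Σ 10^(L/10) = 10^(83/10) = 1.995e+08 (83.00 dB).
To meet 86 dB overall, the treated CNC lathe may contribute at most 10^(86/10) − 1.995e+08 = 1.986e+08, i.e. 82.98 dB.
So the CNC lathe must be reduced from 89 to 82.98 dB: IL = 6.02 dB.

6 dB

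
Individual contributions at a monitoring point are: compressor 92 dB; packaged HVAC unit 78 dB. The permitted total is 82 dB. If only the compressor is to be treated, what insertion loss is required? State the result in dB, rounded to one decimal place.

The untreated sources together contribute 10^(78/10) = 6.310e+07, i.e. 78.00 dB.
To meet 82 dB overall, the treated compressor may contribute at most 10^(82/10) − 6.310e+07 = 9.539e+07, i.e. 79.80 dB.
Required insertion loss = 92 − 79.80 = 12.20 dB.

12.2 dB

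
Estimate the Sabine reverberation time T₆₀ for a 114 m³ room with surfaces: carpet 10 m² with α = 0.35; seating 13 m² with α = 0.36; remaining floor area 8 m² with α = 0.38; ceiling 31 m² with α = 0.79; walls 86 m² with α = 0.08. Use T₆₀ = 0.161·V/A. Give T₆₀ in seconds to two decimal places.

0.43 s

A = Σ Sᵢαᵢ = 10·0.35 + 13·0.36 + 8·0.38 + 31·0.79 + 86·0.08 = 42.59 m².
T₆₀ = 0.161 × 114 / 42.59 = 0.431 s.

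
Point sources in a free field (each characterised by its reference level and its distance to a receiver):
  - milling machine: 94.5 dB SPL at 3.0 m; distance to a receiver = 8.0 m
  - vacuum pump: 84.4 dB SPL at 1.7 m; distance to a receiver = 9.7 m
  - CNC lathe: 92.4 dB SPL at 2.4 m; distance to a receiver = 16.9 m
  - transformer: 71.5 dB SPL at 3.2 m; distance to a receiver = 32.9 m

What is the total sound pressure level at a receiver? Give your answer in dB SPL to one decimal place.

Apply inverse-square spreading to bring every level to the receiver, then sum 10^(L/10).
milling machine: 94.5 − 20·log₁₀(8.0/3.0) = 94.5 − 8.52 = 85.98 dB SPL.
vacuum pump: 84.4 − 20·log₁₀(9.7/1.7) = 84.4 − 15.13 = 69.27 dB SPL.
CNC lathe: 92.4 − 20·log₁₀(16.9/2.4) = 92.4 − 16.95 = 75.45 dB SPL.
transformer: 71.5 − 20·log₁₀(32.9/3.2) = 71.5 − 20.24 = 51.26 dB SPL.
Σ 10^(L/10) = 4.400e+08 → L_total = 10·log₁₀(4.400e+08) = 86.43 dB SPL.

86.4 dB SPL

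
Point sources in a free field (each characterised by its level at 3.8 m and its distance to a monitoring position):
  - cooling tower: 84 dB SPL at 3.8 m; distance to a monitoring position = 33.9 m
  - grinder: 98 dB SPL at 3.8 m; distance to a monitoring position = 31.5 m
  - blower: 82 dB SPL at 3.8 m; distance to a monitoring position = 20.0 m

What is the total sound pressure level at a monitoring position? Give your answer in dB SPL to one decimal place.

Apply inverse-square spreading to bring every level to the receiver, then sum 10^(L/10).
cooling tower: 84 − 20·log₁₀(33.9/3.8) = 84 − 19.01 = 64.99 dB SPL.
grinder: 98 − 20·log₁₀(31.5/3.8) = 98 − 18.37 = 79.63 dB SPL.
blower: 82 − 20·log₁₀(20.0/3.8) = 82 − 14.42 = 67.58 dB SPL.
Σ 10^(L/10) = 1.007e+08 → L_total = 10·log₁₀(1.007e+08) = 80.03 dB SPL.

80.0 dB SPL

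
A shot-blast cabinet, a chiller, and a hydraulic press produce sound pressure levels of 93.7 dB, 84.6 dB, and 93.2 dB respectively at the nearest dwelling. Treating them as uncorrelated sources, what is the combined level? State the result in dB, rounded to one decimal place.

96.7 dB

Incoherent sources combine by intensity addition: L_total = 10·log₁₀(Σ 10^(L_i/10)).
Σ 10^(L/10) = 10^(93.7/10) + 10^(84.6/10) + 10^(93.2/10) = 4.722e+09.
L_total = 10·log₁₀(4.722e+09) = 96.74 dB.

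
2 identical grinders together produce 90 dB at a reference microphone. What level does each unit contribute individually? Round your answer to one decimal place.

2 equal contributions raise the level by 10·log₁₀ 2 = 3.010 dB, so each unit alone gives 90 − 3.010.

87.0 dB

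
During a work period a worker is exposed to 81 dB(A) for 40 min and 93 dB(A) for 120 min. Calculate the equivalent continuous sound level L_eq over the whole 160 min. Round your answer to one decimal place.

91.8 dB(A)

L_eq = 10·log₁₀[(1/T)·Σ tᵢ·10^(Lᵢ/10)] with T = 160 min.
Σ tᵢ·10^(Lᵢ/10) = 40·10^(81/10) + 120·10^(93/10) = 2.445e+11.
L_eq = 10·log₁₀(2.445e+11/160) = 91.84 dB(A).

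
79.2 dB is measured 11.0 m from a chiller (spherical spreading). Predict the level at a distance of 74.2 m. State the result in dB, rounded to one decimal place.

Point-source attenuation: ΔL = 20·log₁₀(r₂/r₁) = 20·log₁₀(74.2/11.0) = 16.580 dB.
L₂ = 79.2 − 20·log₁₀(74.2/11.0) = 79.2 − 16.580 = 62.62 dB.

62.6 dB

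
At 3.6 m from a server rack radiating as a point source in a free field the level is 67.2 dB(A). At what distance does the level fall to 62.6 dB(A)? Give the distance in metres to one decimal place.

6.1 m

For a point source L₁ − L₂ = 20·log₁₀(r₂/r₁), so r₂ = r₁·10^((L₁−L₂)/20).
r₂ = 3.6·10^((67.2−62.6)/20) = 3.6·10^(4.6/20) = 6.11 m.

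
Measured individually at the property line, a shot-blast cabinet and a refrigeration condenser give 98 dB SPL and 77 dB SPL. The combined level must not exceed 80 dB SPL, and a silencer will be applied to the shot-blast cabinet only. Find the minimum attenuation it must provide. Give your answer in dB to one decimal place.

21.0 dB

The untreated sources together contribute 10^(77/10) = 5.012e+07, i.e. 77.00 dB SPL.
To meet 80 dB SPL overall, the treated shot-blast cabinet may contribute at most 10^(80/10) − 5.012e+07 = 4.988e+07, i.e. 76.98 dB SPL.
So the shot-blast cabinet must be reduced from 98 to 76.98 dB SPL: IL = 21.02 dB.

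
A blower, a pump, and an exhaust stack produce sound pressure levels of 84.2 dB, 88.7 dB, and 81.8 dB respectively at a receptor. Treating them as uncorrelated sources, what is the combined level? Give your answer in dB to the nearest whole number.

91 dB

Incoherent sources combine by intensity addition: L_total = 10·log₁₀(Σ 10^(L_i/10)).
Σ 10^(L/10) = 10^(84.2/10) + 10^(88.7/10) + 10^(81.8/10) = 1.156e+09.
L_total = 10·log₁₀(1.156e+09) = 90.63 dB.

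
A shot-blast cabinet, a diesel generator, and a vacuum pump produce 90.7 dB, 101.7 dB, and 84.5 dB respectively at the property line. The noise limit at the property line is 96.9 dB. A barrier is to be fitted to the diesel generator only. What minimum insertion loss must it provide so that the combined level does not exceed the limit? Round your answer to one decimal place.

Fixed contribution from the other sources: Σ 10^(L/10) = 10^(90.7/10) + 10^(84.5/10) = 1.457e+09 (91.63 dB).
To meet 96.9 dB overall, the treated diesel generator may contribute at most 10^(96.9/10) − 1.457e+09 = 3.441e+09, i.e. 95.37 dB.
Required insertion loss = 101.7 − 95.37 = 6.33 dB.

6.3 dB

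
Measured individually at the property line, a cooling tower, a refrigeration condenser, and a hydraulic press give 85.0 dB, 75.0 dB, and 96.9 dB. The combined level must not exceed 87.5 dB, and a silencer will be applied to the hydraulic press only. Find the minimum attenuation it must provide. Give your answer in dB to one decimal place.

13.6 dB

Everything except the hydraulic press sums to 10^(85.0/10) + 10^(75.0/10) = 3.479e+08 in linear terms, 85.41 dB.
The limit corresponds to 10^(87.5/10) = 5.623e+08; subtracting the fixed part leaves 2.145e+08 for the hydraulic press, i.e. 83.31 dB.
Required insertion loss = 96.9 − 83.31 = 13.59 dB.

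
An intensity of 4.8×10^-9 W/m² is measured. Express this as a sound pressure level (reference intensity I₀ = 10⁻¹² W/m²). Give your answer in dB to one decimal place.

Dividing by I₀ shifts the exponent by 12: I/I₀ = 4.8×10^3.
L = 10·(0.6812 + 3) = 36.81 dB.

36.8 dB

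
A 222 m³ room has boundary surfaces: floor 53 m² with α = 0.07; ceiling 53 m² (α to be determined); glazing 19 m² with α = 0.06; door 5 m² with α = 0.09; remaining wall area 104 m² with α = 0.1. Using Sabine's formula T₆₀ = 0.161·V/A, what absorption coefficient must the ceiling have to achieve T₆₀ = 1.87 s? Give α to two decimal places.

Required total absorption A = 0.161·222/1.87 = 19.11 m².
Absorption from the other surfaces = 53·0.07 + 19·0.06 + 5·0.09 + 104·0.1 = 15.70 m², so the ceiling must supply 3.41 m² over 53 m².
α = 3.41/53 = 0.064.

0.06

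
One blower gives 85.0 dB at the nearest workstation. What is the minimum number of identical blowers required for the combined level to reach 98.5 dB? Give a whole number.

23

N identical sources give L₁ + 10·log₁₀ N, so require 10·log₁₀ N ≥ 98.5 − 85.0 = 13.5 dB.
N ≥ 10^(13.5/10) = 22.387, so N = 23.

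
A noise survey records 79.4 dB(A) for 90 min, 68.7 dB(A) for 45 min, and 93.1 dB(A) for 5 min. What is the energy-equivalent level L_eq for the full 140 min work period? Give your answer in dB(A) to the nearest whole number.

L_eq = 10·log₁₀[(1/T)·Σ tᵢ·10^(Lᵢ/10)] with T = 140 min.
Σ tᵢ·10^(Lᵢ/10) = 90·10^(79.4/10) + 45·10^(68.7/10) + 5·10^(93.1/10) = 1.838e+10.
L_eq = 10·log₁₀(1.838e+10/140) = 81.18 dB(A).

81 dB(A)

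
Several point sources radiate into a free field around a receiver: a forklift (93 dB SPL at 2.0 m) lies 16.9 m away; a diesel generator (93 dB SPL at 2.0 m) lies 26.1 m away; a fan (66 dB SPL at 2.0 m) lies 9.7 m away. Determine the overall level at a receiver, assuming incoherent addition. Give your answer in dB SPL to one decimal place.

76.0 dB SPL

First find each source's level at the receiver (point-source: −20·log₁₀(r/r_ref)), then combine on an intensity basis.
forklift: 93 − 20·log₁₀(16.9/2.0) = 93 − 18.54 = 74.46 dB SPL.
diesel generator: 93 − 20·log₁₀(26.1/2.0) = 93 − 22.31 = 70.69 dB SPL.
fan: 66 − 20·log₁₀(9.7/2.0) = 66 − 13.71 = 52.29 dB SPL.
Σ 10^(L/10) = 3.983e+07 → L_total = 10·log₁₀(3.983e+07) = 76.00 dB SPL.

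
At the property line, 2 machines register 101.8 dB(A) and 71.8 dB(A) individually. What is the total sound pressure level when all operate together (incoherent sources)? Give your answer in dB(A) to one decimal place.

101.8 dB(A)

For uncorrelated sources the intensities add, so convert each level to linear form, sum, and take 10·log₁₀ of the total.
Σ 10^(L/10) = 10^(101.8/10) + 10^(71.8/10) = 1.515e+10.
L_total = 10·log₁₀(1.515e+10) = 101.80 dB(A).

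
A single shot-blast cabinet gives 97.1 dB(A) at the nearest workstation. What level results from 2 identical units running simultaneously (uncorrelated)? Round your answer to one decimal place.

100.1 dB(A)

With 2 equal, uncorrelated contributions the intensity is 2× that of one unit, giving a rise of 10·log₁₀ 2.
L_total = 97.1 + 10·log₁₀(2) = 97.1 + 3.010 = 100.11 dB(A).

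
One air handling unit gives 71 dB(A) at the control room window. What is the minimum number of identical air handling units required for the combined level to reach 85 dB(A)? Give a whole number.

N identical sources give L₁ + 10·log₁₀ N, so require 10·log₁₀ N ≥ 85 − 71 = 14.0 dB.
N ≥ 10^(14.0/10) = 25.119, so N = 26.

26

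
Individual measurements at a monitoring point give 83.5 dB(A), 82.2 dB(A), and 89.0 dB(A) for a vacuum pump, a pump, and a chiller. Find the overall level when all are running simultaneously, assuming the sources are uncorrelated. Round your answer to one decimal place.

Incoherent sources combine by intensity addition: L_total = 10·log₁₀(Σ 10^(L_i/10)).
Σ 10^(L/10) = 10^(83.5/10) + 10^(82.2/10) + 10^(89.0/10) = 1.184e+09.
L_total = 10·log₁₀(1.184e+09) = 90.73 dB(A).

90.7 dB(A)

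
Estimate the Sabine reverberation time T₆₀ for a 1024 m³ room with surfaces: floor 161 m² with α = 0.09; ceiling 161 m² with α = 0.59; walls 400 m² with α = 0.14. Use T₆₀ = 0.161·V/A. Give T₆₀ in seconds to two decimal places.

1.00 s

A = Σ Sᵢαᵢ = 161·0.09 + 161·0.59 + 400·0.14 = 165.48 m².
T₆₀ = 0.161·V/A = 0.161·1024/165.48 = 0.996 s.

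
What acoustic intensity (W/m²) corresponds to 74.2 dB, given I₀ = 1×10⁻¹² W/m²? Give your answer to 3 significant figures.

L = 10·log₁₀(I/I₀) ⇒ I = I₀·10^(L/10) = 10⁻¹² × 10^7.42.

2.63e-05 W/m²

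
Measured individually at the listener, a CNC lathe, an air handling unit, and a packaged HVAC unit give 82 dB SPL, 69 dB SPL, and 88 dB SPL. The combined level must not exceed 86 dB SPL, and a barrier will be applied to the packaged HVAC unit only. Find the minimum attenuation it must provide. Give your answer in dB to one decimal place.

4.4 dB

The untreated sources together contribute 10^(82/10) + 10^(69/10) = 1.664e+08, i.e. 82.21 dB SPL.
The limit corresponds to 10^(86/10) = 3.981e+08; subtracting the fixed part leaves 2.317e+08 for the packaged HVAC unit, i.e. 83.65 dB SPL.
Required insertion loss = 88 − 83.65 = 4.35 dB.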